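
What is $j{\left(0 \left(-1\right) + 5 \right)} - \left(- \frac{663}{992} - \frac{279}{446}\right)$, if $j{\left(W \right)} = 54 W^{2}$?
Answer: $\frac{298927833}{221216} \approx 1351.3$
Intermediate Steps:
$j{\left(0 \left(-1\right) + 5 \right)} - \left(- \frac{663}{992} - \frac{279}{446}\right) = 54 \left(0 \left(-1\right) + 5\right)^{2} - \left(- \frac{663}{992} - \frac{279}{446}\right) = 54 \left(0 + 5\right)^{2} - - \frac{286233}{221216} = 54 \cdot 5^{2} + \left(\frac{279}{446} + \frac{663}{992}\right) = 54 \cdot 25 + \frac{286233}{221216} = 1350 + \frac{286233}{221216} = \frac{298927833}{221216}$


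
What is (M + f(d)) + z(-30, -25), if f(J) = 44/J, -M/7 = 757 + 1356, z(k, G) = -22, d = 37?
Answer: -548037/37 ≈ -14812.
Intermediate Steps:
M = -14791 (M = -7*(757 + 1356) = -7*2113 = -14791)
(M + f(d)) + z(-30, -25) = (-14791 + 44/37) - 22 = -547223/37 - 22 = -548037/37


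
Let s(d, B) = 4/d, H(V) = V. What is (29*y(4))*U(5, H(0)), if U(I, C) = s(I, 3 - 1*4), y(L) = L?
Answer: 464/5 ≈ 92.800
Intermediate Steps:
U(I, C) = 4/I
(29*y(4))*U(5, H(0)) = (29*4)*(4/5) = 116*(4*(1/5)) = 116*(4/5) = 464/5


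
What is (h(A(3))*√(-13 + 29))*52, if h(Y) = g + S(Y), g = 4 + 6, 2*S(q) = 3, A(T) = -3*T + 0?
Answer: 2392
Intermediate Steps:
A(T) = -3*T
S(q) = 3/2 (S(q) = (½)*3 = 3/2)
g = 10
h(Y) = 23/2 (h(Y) = 10 + 3/2 = 23/2)
(h(A(3))*√(-13 + 29))*52 = (23*√(-13 + 29)/2)*52 = (23*√16/2)*52 = ((23/2)*4)*52 = 46*52 = 2392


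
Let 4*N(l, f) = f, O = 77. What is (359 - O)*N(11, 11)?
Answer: 1551/2 ≈ 775.50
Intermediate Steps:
N(l, f) = f/4
(359 - O)*N(11, 11) = (359 - 1*77)*((¼)*11) = (359 - 77)*(11/4) = 282*(11/4) = 1551/2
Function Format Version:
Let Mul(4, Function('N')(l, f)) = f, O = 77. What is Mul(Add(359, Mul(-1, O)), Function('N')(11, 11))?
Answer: Rational(1551, 2) ≈ 775.50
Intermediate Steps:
Function('N')(l, f) = Mul(Rational(1, 4), f)
Mul(Add(359, Mul(-1, O)), Function('N')(11, 11)) = Mul(Add(359, Mul(-1, 77)), Mul(Rational(1, 4), 11)) = Mul(Add(359, -77), Rational(11, 4)) = Mul(282, Rational(11, 4)) = Rational(1551, 2)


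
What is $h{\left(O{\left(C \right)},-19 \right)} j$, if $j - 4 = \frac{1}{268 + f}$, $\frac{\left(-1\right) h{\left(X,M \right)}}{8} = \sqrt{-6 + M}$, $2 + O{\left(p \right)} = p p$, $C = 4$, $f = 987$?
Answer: $- \frac{40168 i}{251} \approx - 160.03 i$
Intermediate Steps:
$O{\left(p \right)} = -2 + p^{2}$ ($O{\left(p \right)} = -2 + p p = -2 + p^{2}$)
$h{\left(X,M \right)} = - 8 \sqrt{-6 + M}$
$j = \frac{5021}{1255}$ ($j = 4 + \frac{1}{268 + 987} = 4 + \frac{1}{1255} = \frac{5021}{1255} \approx 4.0008$)
$h{\left(O{\left(C \right)},-19 \right)} j = - 8 \sqrt{-6 - 19} \cdot \frac{5021}{1255} = - 8 \sqrt{-25} \cdot \frac{5021}{1255} = - 8 \cdot 5 i \frac{5021}{1255} = - 40 i \frac{5021}{1255} = - \frac{40168 i}{251}$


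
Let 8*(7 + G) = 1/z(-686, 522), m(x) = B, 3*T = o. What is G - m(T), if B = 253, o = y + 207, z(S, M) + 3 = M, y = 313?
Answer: -1079519/4152 ≈ -260.00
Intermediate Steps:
z(S, M) = -3 + M
o = 520 (o = 313 + 207 = 520)
T = 520/3 (T = (⅓)*520 = 520/3 ≈ 173.33)
m(x) = 253
G = -29063/4152 (G = -7 + 1/(8*(-3 + 522)) = -7 + (⅛)/519 = -7 + (⅛)*(1/519) = -7 + 1/4152 = -29063/4152 ≈ -6.9998)
G - m(T) = -29063/4152 - 1*253 = -29063/4152 - 253 = -1079519/4152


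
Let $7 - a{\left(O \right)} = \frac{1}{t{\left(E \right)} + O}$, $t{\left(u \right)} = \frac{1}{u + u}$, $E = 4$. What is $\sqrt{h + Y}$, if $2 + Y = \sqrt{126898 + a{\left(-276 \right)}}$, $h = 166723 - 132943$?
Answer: $\frac{\sqrt{164527537522 + 6621 \sqrt{68681678889}}}{2207} \approx 184.75$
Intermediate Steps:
$t{\left(u \right)} = \frac{1}{2 u}$
$a{\left(O \right)} = 7 - \frac{1}{\frac{1}{8} + O}$ ($a{\left(O \right)} = 7 - \frac{1}{\frac{1}{2 \cdot 4} + O} = 7 - \frac{1}{\frac{1}{2} \cdot \frac{1}{4} + O} = 7 - \frac{1}{\frac{1}{8} + O}$)
$h = 33780$ ($h = 166723 - 132943 = 33780$)
$Y = -2 + \frac{3 \sqrt{68681678889}}{2207}$ ($Y = -2 + \sqrt{126898 + \frac{-1 + 56 \left(-276\right)}{1 + 8 \left(-276\right)}} = -2 + \sqrt{126898 + \frac{-1 - 15456}{1 - 2208}} = -2 + \sqrt{126898 + \frac{1}{-2207} \left(-15457\right)} = -2 + \sqrt{126898 - - \frac{15457}{2207}} = -2 + \sqrt{126898 + \frac{15457}{2207}} = -2 + \sqrt{\frac{280079343}{2207}} = -2 + \frac{3 \sqrt{68681678889}}{2207} \approx 354.24$)
$\sqrt{h + Y} = \sqrt{33780 - \left(2 - \frac{3 \sqrt{68681678889}}{2207}\right)} = \sqrt{33778 + \frac{3 \sqrt{68681678889}}{2207}}$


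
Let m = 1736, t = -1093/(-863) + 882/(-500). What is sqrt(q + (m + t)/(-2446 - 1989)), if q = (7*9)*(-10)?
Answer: I*sqrt(923462074390234654)/38274050 ≈ 25.108*I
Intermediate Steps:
q = -630 (q = 63*(-10) = -630)
t = -107333/215750 (t = -1093*(-1/863) + 882*(-1/500) = 1093/863 - 441/250 = -107333/215750 ≈ -0.49749)
sqrt(q + (m + t)/(-2446 - 1989)) = sqrt(-630 + (1736 - 107333/215750)/(-2446 - 1989)) = sqrt(-630 + (374434667/215750)/(-4435)) = sqrt(-630 + (374434667/215750)*(-1/4435)) = sqrt(-630 - 374434667/956851250) = sqrt(-603190722167/956851250) = I*sqrt(923462074390234654)/38274050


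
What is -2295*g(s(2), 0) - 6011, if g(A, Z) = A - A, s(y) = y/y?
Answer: -6011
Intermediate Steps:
s(y) = 1
g(A, Z) = 0
-2295*g(s(2), 0) - 6011 = -2295*0 - 6011 = 0 - 6011 = -6011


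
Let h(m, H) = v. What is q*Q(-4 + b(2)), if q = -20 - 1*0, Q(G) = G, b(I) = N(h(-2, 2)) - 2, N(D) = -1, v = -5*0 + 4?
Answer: 140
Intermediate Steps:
v = 4 (v = 0 + 4 = 4)
h(m, H) = 4
b(I) = -3 (b(I) = -1 - 2 = -3)
q = -20 (q = -20 + 0 = -20)
q*Q(-4 + b(2)) = -20*(-4 - 3) = -20*(-7) = 140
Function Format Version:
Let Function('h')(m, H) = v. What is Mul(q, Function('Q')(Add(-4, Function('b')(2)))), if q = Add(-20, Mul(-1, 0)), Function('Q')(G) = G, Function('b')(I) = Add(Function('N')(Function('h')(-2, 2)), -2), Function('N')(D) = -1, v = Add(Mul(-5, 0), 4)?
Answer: 140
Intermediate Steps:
v = 4 (v = Add(0, 4) = 4)
Function('h')(m, H) = 4
Function('b')(I) = -3 (Function('b')(I) = Add(-1, -2) = -3)
q = -20 (q = Add(-20, 0) = -20)
Mul(q, Function('Q')(Add(-4, Function('b')(2)))) = Mul(-20, Add(-4, -3)) = Mul(-20, -7) = 140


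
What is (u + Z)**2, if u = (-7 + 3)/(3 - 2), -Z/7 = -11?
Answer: 5329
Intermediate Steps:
Z = 77 (Z = -7*(-11) = 77)
u = -4 (u = -4/1 = -4*1 = -4)
(u + Z)**2 = (-4 + 77)**2 = 73**2 = 5329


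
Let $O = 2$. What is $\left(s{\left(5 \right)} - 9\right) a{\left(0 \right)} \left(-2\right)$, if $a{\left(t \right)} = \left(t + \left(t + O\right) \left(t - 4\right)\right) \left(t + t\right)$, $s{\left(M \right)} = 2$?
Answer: $0$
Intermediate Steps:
$a{\left(t \right)} = 2 t \left(t + \left(-4 + t\right) \left(2 + t\right)\right)$ ($a{\left(t \right)} = \left(t + \left(t + 2\right) \left(t - 4\right)\right) \left(t + t\right) = \left(t + \left(2 + t\right) \left(-4 + t\right)\right) 2 t = \left(t + \left(-4 + t\right) \left(2 + t\right)\right) 2 t = 2 t \left(t + \left(-4 + t\right) \left(2 + t\right)\right)$)
$\left(s{\left(5 \right)} - 9\right) a{\left(0 \right)} \left(-2\right) = \left(2 - 9\right) 2 \cdot 0 \left(-8 + 0^{2} - 0\right) \left(-2\right) = - 7 \cdot 2 \cdot 0 \left(-8 + 0 + 0\right) \left(-2\right) = - 7 \cdot 2 \cdot 0 \left(-8\right) \left(-2\right) = \left(-7\right) 0 \left(-2\right) = 0 \left(-2\right) = 0$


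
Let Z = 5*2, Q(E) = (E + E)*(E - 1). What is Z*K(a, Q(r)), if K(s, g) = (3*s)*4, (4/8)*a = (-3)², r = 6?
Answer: 2160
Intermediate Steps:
a = 18 (a = 2*(-3)² = 2*9 = 18)
Q(E) = 2*E*(-1 + E) (Q(E) = (2*E)*(-1 + E) = 2*E*(-1 + E))
Z = 10
K(s, g) = 12*s
Z*K(a, Q(r)) = 10*(12*18) = 10*216 = 2160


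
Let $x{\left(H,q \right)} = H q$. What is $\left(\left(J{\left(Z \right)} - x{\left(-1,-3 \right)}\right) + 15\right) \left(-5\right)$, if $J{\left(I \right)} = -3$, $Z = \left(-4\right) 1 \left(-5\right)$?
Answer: $-45$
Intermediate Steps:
$Z = 20$ ($Z = \left(-4\right) \left(-5\right) = 20$)
$\left(\left(J{\left(Z \right)} - x{\left(-1,-3 \right)}\right) + 15\right) \left(-5\right) = \left(\left(-3 - \left(-1\right) \left(-3\right)\right) + 15\right) \left(-5\right) = \left(\left(-3 - 3\right) + 15\right) \left(-5\right) = \left(-6 + 15\right) \left(-5\right) = 9 \left(-5\right) = -45$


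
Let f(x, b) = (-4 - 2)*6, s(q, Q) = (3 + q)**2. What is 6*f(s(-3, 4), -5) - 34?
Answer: -250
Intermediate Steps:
f(x, b) = -36 (f(x, b) = -6*6 = -36)
6*f(s(-3, 4), -5) - 34 = 6*(-36) - 34 = -216 - 34 = -250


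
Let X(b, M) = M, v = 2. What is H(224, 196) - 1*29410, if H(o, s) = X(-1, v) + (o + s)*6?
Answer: -26888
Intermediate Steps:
H(o, s) = 2 + 6*o + 6*s (H(o, s) = 2 + (o + s)*6 = 2 + (6*o + 6*s) = 2 + 6*o + 6*s)
H(224, 196) - 1*29410 = (2 + 6*224 + 6*196) - 1*29410 = (2 + 1344 + 1176) - 29410 = 2522 - 29410 = -26888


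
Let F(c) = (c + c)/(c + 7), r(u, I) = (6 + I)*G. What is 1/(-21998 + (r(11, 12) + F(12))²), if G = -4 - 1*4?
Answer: -361/586334 ≈ -0.00061569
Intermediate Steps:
G = -8 (G = -4 - 4 = -8)
r(u, I) = -48 - 8*I (r(u, I) = (6 + I)*(-8) = -48 - 8*I)
F(c) = 2*c/(7 + c) (F(c) = (2*c)/(7 + c) = 2*c/(7 + c))
1/(-21998 + (r(11, 12) + F(12))²) = 1/(-21998 + ((-48 - 8*12) + 2*12/(7 + 12))²) = 1/(-21998 + ((-48 - 96) + 2*12/19)²) = 1/(-21998 + (-144 + 2*12*(1/19))²) = 1/(-21998 + (-144 + 24/19)²) = 1/(-21998 + (-2712/19)²) = 1/(-21998 + 7354944/361) = 1/(-586334/361) = -361/586334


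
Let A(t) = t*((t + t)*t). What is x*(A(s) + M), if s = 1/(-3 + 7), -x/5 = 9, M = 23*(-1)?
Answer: 33075/32 ≈ 1033.6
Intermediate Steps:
M = -23
x = -45 (x = -5*9 = -45)
s = ¼ (s = 1/4 = ¼ ≈ 0.25000)
A(t) = 2*t³ (A(t) = t*((2*t)*t) = t*(2*t²) = 2*t³)
x*(A(s) + M) = -45*(2*(¼)³ - 23) = -45*(2*(1/64) - 23) = -45*(1/32 - 23) = -45*(-735/32) = 33075/32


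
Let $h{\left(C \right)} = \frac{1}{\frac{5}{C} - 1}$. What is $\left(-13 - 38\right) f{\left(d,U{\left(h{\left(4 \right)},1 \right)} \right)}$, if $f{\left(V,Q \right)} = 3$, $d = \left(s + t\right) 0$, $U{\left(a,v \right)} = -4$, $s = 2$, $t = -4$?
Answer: $-153$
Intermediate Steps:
$h{\left(C \right)} = \frac{1}{-1 + \frac{5}{C}}$
$d = 0$ ($d = \left(2 - 4\right) 0 = \left(-2\right) 0 = 0$)
$\left(-13 - 38\right) f{\left(d,U{\left(h{\left(4 \right)},1 \right)} \right)} = \left(-13 - 38\right) 3 = \left(-51\right) 3 = -153$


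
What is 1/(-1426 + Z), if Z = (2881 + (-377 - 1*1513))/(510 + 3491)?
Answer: -4001/5704435 ≈ -0.00070138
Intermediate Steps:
Z = 991/4001 (Z = (2881 + (-377 - 1513))/4001 = (2881 - 1890)*(1/4001) = 991*(1/4001) = 991/4001 ≈ 0.24769)
1/(-1426 + Z) = 1/(-1426 + 991/4001) = 1/(-5704435/4001) = -4001/5704435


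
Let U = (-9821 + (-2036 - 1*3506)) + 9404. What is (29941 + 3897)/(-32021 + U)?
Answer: -16919/18990 ≈ -0.89094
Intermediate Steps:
U = -5959 (U = (-9821 + (-2036 - 3506)) + 9404 = (-9821 - 5542) + 9404 = -15363 + 9404 = -5959)
(29941 + 3897)/(-32021 + U) = (29941 + 3897)/(-32021 - 5959) = 33838/(-37980) = 33838*(-1/37980) = -16919/18990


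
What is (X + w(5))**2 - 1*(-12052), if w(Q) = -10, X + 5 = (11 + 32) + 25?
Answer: 14861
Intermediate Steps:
X = 63 (X = -5 + ((11 + 32) + 25) = -5 + (43 + 25) = -5 + 68 = 63)
(X + w(5))**2 - 1*(-12052) = (63 - 10)**2 - 1*(-12052) = 53**2 + 12052 = 2809 + 12052 = 14861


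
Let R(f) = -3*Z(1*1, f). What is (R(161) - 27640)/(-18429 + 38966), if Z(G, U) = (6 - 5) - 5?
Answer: -27628/20537 ≈ -1.3453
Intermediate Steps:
Z(G, U) = -4 (Z(G, U) = 1 - 5 = -4)
R(f) = 12 (R(f) = -3*(-4) = 12)
(R(161) - 27640)/(-18429 + 38966) = (12 - 27640)/(-18429 + 38966) = -27628/20537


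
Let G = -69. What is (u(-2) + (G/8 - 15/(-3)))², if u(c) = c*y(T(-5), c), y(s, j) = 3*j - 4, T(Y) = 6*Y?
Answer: 17161/64 ≈ 268.14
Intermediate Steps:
y(s, j) = -4 + 3*j
u(c) = c*(-4 + 3*c)
(u(-2) + (G/8 - 15/(-3)))² = (-2*(-4 + 3*(-2)) + (-69/8 - 15/(-3)))² = (-2*(-4 - 6) + (-69*⅛ - 15*(-⅓)))² = (-2*(-10) + (-69/8 + 5))² = (20 - 29/8)² = (131/8)² = 17161/64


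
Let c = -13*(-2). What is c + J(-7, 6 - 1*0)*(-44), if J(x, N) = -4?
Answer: 202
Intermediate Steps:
c = 26
c + J(-7, 6 - 1*0)*(-44) = 26 - 4*(-44) = 26 + 176 = 202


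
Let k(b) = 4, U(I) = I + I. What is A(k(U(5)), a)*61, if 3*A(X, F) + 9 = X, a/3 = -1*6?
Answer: -305/3 ≈ -101.67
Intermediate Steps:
U(I) = 2*I
a = -18 (a = 3*(-1*6) = 3*(-6) = -18)
A(X, F) = -3 + X/3
A(k(U(5)), a)*61 = (-3 + (⅓)*4)*61 = (-3 + 4/3)*61 = -5/3*61 = -305/3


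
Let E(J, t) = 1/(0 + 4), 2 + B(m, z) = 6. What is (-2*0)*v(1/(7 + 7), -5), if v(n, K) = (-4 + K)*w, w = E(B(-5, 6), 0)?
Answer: 0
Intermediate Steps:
B(m, z) = 4 (B(m, z) = -2 + 6 = 4)
E(J, t) = 1/4
w = 1/4 ≈ 0.25000
v(n, K) = -1 + K/4 (v(n, K) = (-4 + K)*(1/4) = -1 + K/4)
(-2*0)*v(1/(7 + 7), -5) = (-2*0)*(-1 + (1/4)*(-5)) = 0*(-1 - 5/4) = 0*(-9/4) = 0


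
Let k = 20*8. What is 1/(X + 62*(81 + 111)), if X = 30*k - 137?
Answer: 1/16567 ≈ 6.0361e-5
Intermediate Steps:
k = 160
X = 4663 (X = 30*160 - 137 = 4800 - 137 = 4663)
1/(X + 62*(81 + 111)) = 1/(4663 + 62*(81 + 111)) = 1/(4663 + 62*192) = 1/(4663 + 11904) = 1/16567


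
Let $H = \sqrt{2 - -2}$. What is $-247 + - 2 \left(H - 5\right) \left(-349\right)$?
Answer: $-2341$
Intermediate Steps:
$H = 2$ ($H = \sqrt{2 + 2} = \sqrt{4} = 2$)
$-247 + - 2 \left(H - 5\right) \left(-349\right) = -247 + - 2 \left(2 - 5\right) \left(-349\right) = -247 + \left(-2\right) \left(-3\right) \left(-349\right) = -247 + 6 \left(-349\right) = -247 - 2094 = -2341$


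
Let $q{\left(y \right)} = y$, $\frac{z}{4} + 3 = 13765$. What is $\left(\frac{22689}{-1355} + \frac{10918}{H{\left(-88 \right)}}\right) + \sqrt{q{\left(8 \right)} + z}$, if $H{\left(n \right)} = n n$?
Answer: $- \frac{80454863}{5246560} + 4 \sqrt{3441} \approx 219.31$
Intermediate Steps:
$z = 55048$ ($z = -12 + 4 \cdot 13765 = -12 + 55060 = 55048$)
$H{\left(n \right)} = n^{2}$
$\left(\frac{22689}{-1355} + \frac{10918}{H{\left(-88 \right)}}\right) + \sqrt{q{\left(8 \right)} + z} = \left(\frac{22689}{-1355} + \frac{10918}{\left(-88\right)^{2}}\right) + \sqrt{8 + 55048} = \left(22689 \left(- \frac{1}{1355}\right) + \frac{10918}{7744}\right) + \sqrt{55056} = \left(- \frac{22689}{1355} + 10918 \cdot \frac{1}{7744}\right) + 4 \sqrt{3441} = \left(- \frac{22689}{1355} + \frac{5459}{3872}\right) + 4 \sqrt{3441} = - \frac{80454863}{5246560} + 4 \sqrt{3441}$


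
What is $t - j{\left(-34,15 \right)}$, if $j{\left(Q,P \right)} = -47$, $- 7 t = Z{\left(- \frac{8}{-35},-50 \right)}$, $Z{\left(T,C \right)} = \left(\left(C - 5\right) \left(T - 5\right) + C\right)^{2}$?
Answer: $- \frac{2195048}{343} \approx -6399.6$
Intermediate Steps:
$Z{\left(T,C \right)} = \left(C + \left(-5 + C\right) \left(-5 + T\right)\right)^{2}$ ($Z{\left(T,C \right)} = \left(\left(-5 + C\right) \left(-5 + T\right) + C\right)^{2} = \left(C + \left(-5 + C\right) \left(-5 + T\right)\right)^{2}$)
$t = - \frac{2211169}{343}$ ($t = - \frac{\left(25 - 5 \left(- \frac{8}{-35}\right) - -200 - 50 \left(- \frac{8}{-35}\right)\right)^{2}}{7} = - \frac{\left(25 - 5 \left(\left(-8\right) \left(- \frac{1}{35}\right)\right) + 200 - 50 \left(\left(-8\right) \left(- \frac{1}{35}\right)\right)\right)^{2}}{7} = - \frac{\left(25 - \frac{8}{7} + 200 - \frac{80}{7}\right)^{2}}{7} = - \frac{\left(\frac{1487}{7}\right)^{2}}{7} = \left(- \frac{1}{7}\right) \frac{2211169}{49} = - \frac{2211169}{343} \approx -6446.6$)
$t - j{\left(-34,15 \right)} = - \frac{2211169}{343} - -47 = - \frac{2211169}{343} + 47 = - \frac{2195048}{343}$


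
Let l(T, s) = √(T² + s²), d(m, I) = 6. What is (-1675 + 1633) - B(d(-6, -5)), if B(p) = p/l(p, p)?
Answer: -42 - √2/2 ≈ -42.707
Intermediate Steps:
B(p) = p*√2/(2*√(p²)) (B(p) = p/(√(p² + p²)) = p/(√(2*p²)) = p/((√2*√(p²))) = p*(√2/(2*√(p²))) = p*√2/(2*√(p²)))
(-1675 + 1633) - B(d(-6, -5)) = (-1675 + 1633) - 6*√2/(2*√(6²)) = -42 - 6*√2/(2*√36) = -42 - 6*√2/(2*6) = -42 - √2/2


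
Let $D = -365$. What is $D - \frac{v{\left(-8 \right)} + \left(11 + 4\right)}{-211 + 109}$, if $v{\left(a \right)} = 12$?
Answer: $- \frac{12401}{34} \approx -364.74$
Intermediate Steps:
$D - \frac{v{\left(-8 \right)} + \left(11 + 4\right)}{-211 + 109} = -365 - \frac{12 + \left(11 + 4\right)}{-211 + 109} = -365 - \frac{12 + 15}{-102} = -365 - 27 \left(- \frac{1}{102}\right) = -365 - - \frac{9}{34} = -365 + \frac{9}{34} = - \frac{12401}{34}$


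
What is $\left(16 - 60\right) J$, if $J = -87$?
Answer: $3828$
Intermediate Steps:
$\left(16 - 60\right) J = \left(16 - 60\right) \left(-87\right) = \left(-44\right) \left(-87\right) = 3828$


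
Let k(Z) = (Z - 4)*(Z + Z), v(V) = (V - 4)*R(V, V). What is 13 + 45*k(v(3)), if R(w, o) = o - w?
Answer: 13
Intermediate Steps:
v(V) = 0 (v(V) = (V - 4)*(V - V) = (-4 + V)*0 = 0)
k(Z) = 2*Z*(-4 + Z) (k(Z) = (-4 + Z)*(2*Z) = 2*Z*(-4 + Z))
13 + 45*k(v(3)) = 13 + 45*(2*0*(-4 + 0)) = 13 + 45*(2*0*(-4)) = 13 + 45*0 = 13 + 0 = 13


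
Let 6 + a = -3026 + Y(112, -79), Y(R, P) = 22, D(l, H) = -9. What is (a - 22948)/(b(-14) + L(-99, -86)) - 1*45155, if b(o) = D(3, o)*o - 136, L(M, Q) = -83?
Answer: -4173457/93 ≈ -44876.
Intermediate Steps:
a = -3010 (a = -6 + (-3026 + 22) = -6 - 3004 = -3010)
b(o) = -136 - 9*o (b(o) = -9*o - 136 = -136 - 9*o)
(a - 22948)/(b(-14) + L(-99, -86)) - 1*45155 = (-3010 - 22948)/((-136 - 9*(-14)) - 83) - 1*45155 = -25958/((-136 + 126) - 83) - 45155 = -25958/(-10 - 83) - 45155 = -25958/(-93) - 45155 = -25958*(-1/93) - 45155 = 25958/93 - 45155 = -4173457/93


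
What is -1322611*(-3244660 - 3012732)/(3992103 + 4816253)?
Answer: 2069023872628/2202089 ≈ 9.3957e+5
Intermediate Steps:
-1322611*(-3244660 - 3012732)/(3992103 + 4816253) = -1322611/(8808356/(-6257392)) = -1322611/(8808356*(-1/6257392)) = -1322611/(-2202089/1564348) = -1322611*(-1564348/2202089) = 2069023872628/2202089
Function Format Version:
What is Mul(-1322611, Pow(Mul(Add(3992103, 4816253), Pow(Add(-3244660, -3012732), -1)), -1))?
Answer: Rational(2069023872628, 2202089) ≈ 9.3957e+5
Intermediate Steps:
Mul(-1322611, Pow(Mul(Add(3992103, 4816253), Pow(Add(-3244660, -3012732), -1)), -1)) = Mul(-1322611, Pow(Mul(8808356, Pow(-6257392, -1)), -1)) = Mul(-1322611, Pow(Mul(8808356, Rational(-1, 6257392)), -1)) = Mul(-1322611, Pow(Rational(-2202089, 1564348), -1)) = Mul(-1322611, Rational(-1564348, 2202089)) = Rational(2069023872628, 2202089)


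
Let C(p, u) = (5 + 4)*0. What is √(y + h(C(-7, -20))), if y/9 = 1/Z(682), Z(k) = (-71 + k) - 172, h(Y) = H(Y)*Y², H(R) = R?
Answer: 3*√439/439 ≈ 0.14318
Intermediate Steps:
C(p, u) = 0 (C(p, u) = 9*0 = 0)
h(Y) = Y³ (h(Y) = Y*Y² = Y³)
Z(k) = -243 + k
y = 9/439 (y = 9/(-243 + 682) = 9/439 ≈ 0.020501)
√(y + h(C(-7, -20))) = √(9/439 + 0³) = √(9/439 + 0) = √(9/439) = 3*√439/439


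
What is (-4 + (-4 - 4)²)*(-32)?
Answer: -1920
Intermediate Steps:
(-4 + (-4 - 4)²)*(-32) = (-4 + (-8)²)*(-32) = (-4 + 64)*(-32) = 60*(-32) = -1920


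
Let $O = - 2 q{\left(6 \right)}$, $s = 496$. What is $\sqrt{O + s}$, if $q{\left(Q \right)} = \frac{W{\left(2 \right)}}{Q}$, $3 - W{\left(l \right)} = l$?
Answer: $\frac{\sqrt{4461}}{3} \approx 22.264$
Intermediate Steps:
$W{\left(l \right)} = 3 - l$
$q{\left(Q \right)} = \frac{1}{Q}$ ($q{\left(Q \right)} = \frac{3 - 2}{Q} = 1 \frac{1}{Q} = \frac{1}{Q}$)
$O = - \frac{1}{3}$ ($O = - \frac{2}{6} = \left(-2\right) \frac{1}{6} = - \frac{1}{3} \approx -0.33333$)
$\sqrt{O + s} = \sqrt{- \frac{1}{3} + 496} = \sqrt{\frac{1487}{3}} = \frac{\sqrt{4461}}{3}$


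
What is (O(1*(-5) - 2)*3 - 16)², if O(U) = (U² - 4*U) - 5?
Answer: 40000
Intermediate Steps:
O(U) = -5 + U² - 4*U
(O(1*(-5) - 2)*3 - 16)² = ((-5 + (1*(-5) - 2)² - 4*(1*(-5) - 2))*3 - 16)² = ((-5 + (-5 - 2)² - 4*(-5 - 2))*3 - 16)² = ((-5 + (-7)² - 4*(-7))*3 - 16)² = ((-5 + 49 + 28)*3 - 16)² = (72*3 - 16)² = (216 - 16)² = 200² = 40000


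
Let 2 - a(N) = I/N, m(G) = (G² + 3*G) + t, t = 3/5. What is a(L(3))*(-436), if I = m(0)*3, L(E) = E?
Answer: -3052/5 ≈ -610.40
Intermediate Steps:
t = ⅗ (t = 3*(⅕) = ⅗ ≈ 0.60000)
m(G) = ⅗ + G² + 3*G (m(G) = (G² + 3*G) + ⅗ = ⅗ + G² + 3*G)
I = 9/5 (I = (⅗ + 0² + 3*0)*3 = (⅗ + 0 + 0)*3 = (⅗)*3 = 9/5 ≈ 1.8000)
a(N) = 2 - 9/(5*N)
a(L(3))*(-436) = (2 - 9/5/3)*(-436) = (2 - 9/5*⅓)*(-436) = (2 - ⅗)*(-436) = (7/5)*(-436) = -3052/5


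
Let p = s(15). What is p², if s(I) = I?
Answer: 225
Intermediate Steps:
p = 15
p² = 15² = 225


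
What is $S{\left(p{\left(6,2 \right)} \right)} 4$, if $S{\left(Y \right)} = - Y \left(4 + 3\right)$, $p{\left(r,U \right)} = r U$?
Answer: $-336$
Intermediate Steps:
$p{\left(r,U \right)} = U r$
$S{\left(Y \right)} = - 7 Y$ ($S{\left(Y \right)} = - Y 7 = - 7 Y$)
$S{\left(p{\left(6,2 \right)} \right)} 4 = - 7 \cdot 2 \cdot 6 \cdot 4 = \left(-7\right) 12 \cdot 4 = \left(-84\right) 4 = -336$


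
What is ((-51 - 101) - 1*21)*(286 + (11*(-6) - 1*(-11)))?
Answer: -39963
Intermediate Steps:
((-51 - 101) - 1*21)*(286 + (11*(-6) - 1*(-11))) = (-152 - 21)*(286 + (-66 + 11)) = -173*(286 - 55) = -173*231 = -39963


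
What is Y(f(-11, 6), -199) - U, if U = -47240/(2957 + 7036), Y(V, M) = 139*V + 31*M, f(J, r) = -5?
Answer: -68544712/9993 ≈ -6859.3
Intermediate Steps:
Y(V, M) = 31*M + 139*V
U = -47240/9993 ≈ -4.7273
Y(f(-11, 6), -199) - U = (31*(-199) + 139*(-5)) - 1*(-47240/9993) = (-6169 - 695) + 47240/9993 = -6864 + 47240/9993 = -68544712/9993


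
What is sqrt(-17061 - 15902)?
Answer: I*sqrt(32963) ≈ 181.56*I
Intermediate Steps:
sqrt(-17061 - 15902) = sqrt(-32963) = I*sqrt(32963)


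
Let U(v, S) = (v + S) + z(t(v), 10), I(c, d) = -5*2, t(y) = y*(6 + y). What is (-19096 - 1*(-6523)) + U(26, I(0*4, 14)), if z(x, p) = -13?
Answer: -12570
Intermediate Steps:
I(c, d) = -10
U(v, S) = -13 + S + v (U(v, S) = (v + S) - 13 = (S + v) - 13 = -13 + S + v)
(-19096 - 1*(-6523)) + U(26, I(0*4, 14)) = (-19096 - 1*(-6523)) + (-13 - 10 + 26) = (-19096 + 6523) + 3 = -12573 + 3 = -12570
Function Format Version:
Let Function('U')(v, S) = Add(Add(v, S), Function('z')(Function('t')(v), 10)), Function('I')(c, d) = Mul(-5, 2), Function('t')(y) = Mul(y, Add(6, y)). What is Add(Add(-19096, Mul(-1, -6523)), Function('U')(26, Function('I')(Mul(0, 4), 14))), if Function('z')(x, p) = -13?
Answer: -12570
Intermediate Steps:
Function('I')(c, d) = -10
Function('U')(v, S) = Add(-13, S, v) (Function('U')(v, S) = Add(Add(v, S), -13) = Add(Add(S, v), -13) = Add(-13, S, v))
Add(Add(-19096, Mul(-1, -6523)), Function('U')(26, Function('I')(Mul(0, 4), 14))) = Add(Add(-19096, Mul(-1, -6523)), Add(-13, -10, 26)) = Add(Add(-19096, 6523), 3) = Add(-12573, 3) = -12570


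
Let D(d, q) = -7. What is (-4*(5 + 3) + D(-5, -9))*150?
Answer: -5850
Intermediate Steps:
(-4*(5 + 3) + D(-5, -9))*150 = (-4*(5 + 3) - 7)*150 = (-4*8 - 7)*150 = (-32 - 7)*150 = -39*150 = -5850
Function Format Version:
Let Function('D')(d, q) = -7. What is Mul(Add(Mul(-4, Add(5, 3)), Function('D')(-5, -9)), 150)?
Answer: -5850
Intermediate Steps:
Mul(Add(Mul(-4, Add(5, 3)), Function('D')(-5, -9)), 150) = Mul(Add(Mul(-4, Add(5, 3)), -7), 150) = Mul(Add(Mul(-4, 8), -7), 150) = Mul(Add(-32, -7), 150) = Mul(-39, 150) = -5850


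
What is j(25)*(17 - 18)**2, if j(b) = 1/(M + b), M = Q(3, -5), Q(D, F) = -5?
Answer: 1/20 ≈ 0.050000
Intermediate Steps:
M = -5
j(b) = 1/(-5 + b)
j(25)*(17 - 18)**2 = (17 - 18)**2/(-5 + 25) = (-1)**2/20 = (1/20)*1 = 1/20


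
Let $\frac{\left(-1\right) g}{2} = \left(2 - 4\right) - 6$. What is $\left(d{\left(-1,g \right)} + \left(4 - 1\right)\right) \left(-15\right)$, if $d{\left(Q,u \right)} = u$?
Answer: $-285$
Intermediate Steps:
$g = 16$ ($g = - 2 \left(\left(2 - 4\right) - 6\right) = - 2 \left(-2 - 6\right) = \left(-2\right) \left(-8\right) = 16$)
$\left(d{\left(-1,g \right)} + \left(4 - 1\right)\right) \left(-15\right) = \left(16 + \left(4 - 1\right)\right) \left(-15\right) = \left(16 + 3\right) \left(-15\right) = 19 \left(-15\right) = -285$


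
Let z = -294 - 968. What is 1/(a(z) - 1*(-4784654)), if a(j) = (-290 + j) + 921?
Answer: 1/4784023 ≈ 2.0903e-7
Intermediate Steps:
z = -1262
a(j) = 631 + j
1/(a(z) - 1*(-4784654)) = 1/((631 - 1262) - 1*(-4784654)) = 1/(-631 + 4784654) = 1/4784023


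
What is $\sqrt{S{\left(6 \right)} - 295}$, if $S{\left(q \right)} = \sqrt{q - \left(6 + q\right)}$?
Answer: $\sqrt{-295 + i \sqrt{6}} \approx 0.07131 + 17.176 i$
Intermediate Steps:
$S{\left(q \right)} = i \sqrt{6}$ ($S{\left(q \right)} = \sqrt{-6} = i \sqrt{6}$)
$\sqrt{S{\left(6 \right)} - 295} = \sqrt{i \sqrt{6} - 295} = \sqrt{-295 + i \sqrt{6}}$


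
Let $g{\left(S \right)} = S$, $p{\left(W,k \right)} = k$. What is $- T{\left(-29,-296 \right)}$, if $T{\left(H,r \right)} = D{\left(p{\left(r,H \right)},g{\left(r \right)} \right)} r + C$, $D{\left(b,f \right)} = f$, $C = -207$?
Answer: $-87409$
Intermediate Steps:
$T{\left(H,r \right)} = -207 + r^{2}$ ($T{\left(H,r \right)} = r r - 207 = r^{2} - 207 = -207 + r^{2}$)
$- T{\left(-29,-296 \right)} = - (-207 + \left(-296\right)^{2}) = - (-207 + 87616) = \left(-1\right) 87409 = -87409$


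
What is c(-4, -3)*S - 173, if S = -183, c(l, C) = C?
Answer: 376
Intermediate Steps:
c(-4, -3)*S - 173 = -3*(-183) - 173 = 549 - 173 = 376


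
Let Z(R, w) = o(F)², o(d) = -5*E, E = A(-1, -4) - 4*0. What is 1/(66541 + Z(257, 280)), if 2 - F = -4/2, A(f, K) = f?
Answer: 1/66566 ≈ 1.5023e-5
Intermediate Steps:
E = -1 (E = -1 - 4*0 = -1 + 0 = -1)
F = 4 (F = 2 - (-4)/2 = 2 - 1*(-2) = 2 + 2 = 4)
o(d) = 5 (o(d) = -5*(-1) = 5)
Z(R, w) = 25 (Z(R, w) = 5² = 25)
1/(66541 + Z(257, 280)) = 1/(66541 + 25) = 1/66566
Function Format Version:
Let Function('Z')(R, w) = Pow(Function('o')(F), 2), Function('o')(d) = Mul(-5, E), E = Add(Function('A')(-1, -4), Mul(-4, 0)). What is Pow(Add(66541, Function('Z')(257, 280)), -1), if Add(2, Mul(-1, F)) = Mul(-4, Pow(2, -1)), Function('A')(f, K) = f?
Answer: Rational(1, 66566) ≈ 1.5023e-5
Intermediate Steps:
E = -1 (E = Add(-1, Mul(-4, 0)) = Add(-1, 0) = -1)
F = 4 (F = Add(2, Mul(-1, Mul(-4, Pow(2, -1)))) = Add(2, Mul(-1, Mul(-4, Rational(1, 2)))) = Add(2, Mul(-1, -2)) = Add(2, 2) = 4)
Function('o')(d) = 5 (Function('o')(d) = Mul(-5, -1) = 5)
Function('Z')(R, w) = 25 (Function('Z')(R, w) = Pow(5, 2) = 25)
Pow(Add(66541, Function('Z')(257, 280)), -1) = Pow(Add(66541, 25), -1) = Pow(66566, -1) = Rational(1, 66566)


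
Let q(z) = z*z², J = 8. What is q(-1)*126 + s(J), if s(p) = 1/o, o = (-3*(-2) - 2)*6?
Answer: -3023/24 ≈ -125.96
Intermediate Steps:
q(z) = z³
o = 24 (o = (6 - 2)*6 = 4*6 = 24)
s(p) = 1/24
q(-1)*126 + s(J) = (-1)³*126 + 1/24 = -1*126 + 1/24 = -126 + 1/24 = -3023/24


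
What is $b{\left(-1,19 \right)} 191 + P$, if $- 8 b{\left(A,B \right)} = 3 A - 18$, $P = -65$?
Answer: $\frac{3491}{8} \approx 436.38$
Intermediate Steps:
$b{\left(A,B \right)} = \frac{9}{4} - \frac{3 A}{8}$ ($b{\left(A,B \right)} = - \frac{3 A - 18}{8} = - \frac{-18 + 3 A}{8} = \frac{9}{4} - \frac{3 A}{8}$)
$b{\left(-1,19 \right)} 191 + P = \left(\frac{9}{4} - - \frac{3}{8}\right) 191 - 65 = \left(\frac{9}{4} + \frac{3}{8}\right) 191 - 65 = \frac{21}{8} \cdot 191 - 65 = \frac{4011}{8} - 65 = \frac{3491}{8}$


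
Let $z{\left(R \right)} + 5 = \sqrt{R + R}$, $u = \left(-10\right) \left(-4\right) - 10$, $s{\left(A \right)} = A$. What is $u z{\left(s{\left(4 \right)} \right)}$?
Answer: $-150 + 60 \sqrt{2} \approx -65.147$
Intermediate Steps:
$u = 30$ ($u = 40 - 10 = 30$)
$z{\left(R \right)} = -5 + \sqrt{2} \sqrt{R}$ ($z{\left(R \right)} = -5 + \sqrt{R + R} = -5 + \sqrt{2 R} = -5 + \sqrt{2} \sqrt{R}$)
$u z{\left(s{\left(4 \right)} \right)} = 30 \left(-5 + \sqrt{2} \sqrt{4}\right) = 30 \left(-5 + \sqrt{2} \cdot 2\right) = 30 \left(-5 + 2 \sqrt{2}\right) = -150 + 60 \sqrt{2}$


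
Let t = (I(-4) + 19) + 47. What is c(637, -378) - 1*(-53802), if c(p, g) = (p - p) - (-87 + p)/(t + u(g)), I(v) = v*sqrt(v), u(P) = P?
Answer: 327557301/6088 - 275*I/6088 ≈ 53804.0 - 0.045171*I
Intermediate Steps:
I(v) = v**(3/2)
t = 66 - 8*I (t = ((-4)**(3/2) + 19) + 47 = (-8*I + 19) + 47 = (19 - 8*I) + 47 = 66 - 8*I ≈ 66.0 - 8.0*I)
c(p, g) = -(-87 + p)/(66 + g - 8*I) (c(p, g) = (p - p) - (-87 + p)/((66 - 8*I) + g) = 0 - (-87 + p)/(66 + g - 8*I) = -(-87 + p)/(66 + g - 8*I))
c(637, -378) - 1*(-53802) = (87 - 1*637)/(66 - 378 - 8*I) - 1*(-53802) = (87 - 637)/(-312 - 8*I) + 53802 = ((-312 + 8*I)/97408)*(-550) + 53802 = -275*(-312 + 8*I)/48704 + 53802 = 53802 - 275*(-312 + 8*I)/48704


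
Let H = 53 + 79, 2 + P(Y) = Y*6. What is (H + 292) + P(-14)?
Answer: 338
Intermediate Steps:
P(Y) = -2 + 6*Y (P(Y) = -2 + Y*6 = -2 + 6*Y)
H = 132
(H + 292) + P(-14) = (132 + 292) + (-2 + 6*(-14)) = 424 + (-2 - 84) = 424 - 86 = 338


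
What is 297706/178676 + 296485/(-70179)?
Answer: -16041022243/6269651502 ≈ -2.5585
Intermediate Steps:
297706/178676 + 296485/(-70179) = 297706*(1/178676) + 296485*(-1/70179) = 148853/89338 - 296485/70179 = -16041022243/6269651502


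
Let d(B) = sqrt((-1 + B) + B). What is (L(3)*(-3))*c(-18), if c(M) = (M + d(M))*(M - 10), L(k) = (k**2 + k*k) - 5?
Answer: -19656 + 1092*I*sqrt(37) ≈ -19656.0 + 6642.4*I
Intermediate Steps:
d(B) = sqrt(-1 + 2*B)
L(k) = -5 + 2*k**2 (L(k) = (k**2 + k**2) - 5 = 2*k**2 - 5 = -5 + 2*k**2)
c(M) = (-10 + M)*(M + sqrt(-1 + 2*M)) (c(M) = (M + sqrt(-1 + 2*M))*(M - 10) = (M + sqrt(-1 + 2*M))*(-10 + M) = (-10 + M)*(M + sqrt(-1 + 2*M)))
(L(3)*(-3))*c(-18) = ((-5 + 2*3**2)*(-3))*((-18)**2 - 10*(-18) - 10*sqrt(-1 + 2*(-18)) - 18*sqrt(-1 + 2*(-18))) = ((-5 + 2*9)*(-3))*(324 + 180 - 10*sqrt(-1 - 36) - 18*sqrt(-1 - 36)) = ((-5 + 18)*(-3))*(324 + 180 - 10*I*sqrt(37) - 18*I*sqrt(37)) = (13*(-3))*(324 + 180 - 10*I*sqrt(37) - 18*I*sqrt(37)) = -39*(324 + 180 - 10*I*sqrt(37) - 18*I*sqrt(37)) = -39*(504 - 28*I*sqrt(37)) = -19656 + 1092*I*sqrt(37)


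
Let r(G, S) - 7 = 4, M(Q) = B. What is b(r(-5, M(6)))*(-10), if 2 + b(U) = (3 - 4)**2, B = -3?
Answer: 10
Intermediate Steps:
M(Q) = -3
r(G, S) = 11 (r(G, S) = 7 + 4 = 11)
b(U) = -1 (b(U) = -2 + (3 - 4)**2 = -2 + (-1)**2 = -2 + 1 = -1)
b(r(-5, M(6)))*(-10) = -1*(-10) = 10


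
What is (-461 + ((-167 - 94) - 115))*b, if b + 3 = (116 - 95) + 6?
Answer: -20088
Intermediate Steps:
b = 24 (b = -3 + ((116 - 95) + 6) = -3 + (21 + 6) = -3 + 27 = 24)
(-461 + ((-167 - 94) - 115))*b = (-461 + ((-167 - 94) - 115))*24 = (-461 + (-261 - 115))*24 = (-461 - 376)*24 = -837*24 = -20088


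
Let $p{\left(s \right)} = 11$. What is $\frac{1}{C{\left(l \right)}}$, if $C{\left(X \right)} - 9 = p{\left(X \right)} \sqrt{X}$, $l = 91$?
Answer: $- \frac{9}{10930} + \frac{11 \sqrt{91}}{10930} \approx 0.0087771$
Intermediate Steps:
$C{\left(X \right)} = 9 + 11 \sqrt{X}$
$\frac{1}{C{\left(l \right)}} = \frac{1}{9 + 11 \sqrt{91}}$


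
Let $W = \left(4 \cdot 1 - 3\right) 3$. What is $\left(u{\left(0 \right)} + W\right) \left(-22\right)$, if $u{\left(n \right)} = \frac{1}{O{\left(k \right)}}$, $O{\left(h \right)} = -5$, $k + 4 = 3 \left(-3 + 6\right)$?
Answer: $- \frac{308}{5} \approx -61.6$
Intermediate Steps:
$k = 5$ ($k = -4 + 3 \left(-3 + 6\right) = -4 + 3 \cdot 3 = -4 + 9 = 5$)
$u{\left(n \right)} = - \frac{1}{5}$ ($u{\left(n \right)} = \frac{1}{-5} = - \frac{1}{5}$)
$W = 3$ ($W = \left(4 - 3\right) 3 = 1 \cdot 3 = 3$)
$\left(u{\left(0 \right)} + W\right) \left(-22\right) = \left(- \frac{1}{5} + 3\right) \left(-22\right) = \frac{14}{5} \left(-22\right) = - \frac{308}{5}$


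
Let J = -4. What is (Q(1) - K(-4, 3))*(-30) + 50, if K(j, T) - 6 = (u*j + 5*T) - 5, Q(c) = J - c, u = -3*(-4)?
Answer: -760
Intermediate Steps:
u = 12
Q(c) = -4 - c
K(j, T) = 1 + 5*T + 12*j (K(j, T) = 6 + ((12*j + 5*T) - 5) = 6 + ((5*T + 12*j) - 5) = 6 + (-5 + 5*T + 12*j) = 1 + 5*T + 12*j)
(Q(1) - K(-4, 3))*(-30) + 50 = ((-4 - 1*1) - (1 + 5*3 + 12*(-4)))*(-30) + 50 = ((-4 - 1) - (1 + 15 - 48))*(-30) + 50 = (-5 - 1*(-32))*(-30) + 50 = (-5 + 32)*(-30) + 50 = 27*(-30) + 50 = -810 + 50 = -760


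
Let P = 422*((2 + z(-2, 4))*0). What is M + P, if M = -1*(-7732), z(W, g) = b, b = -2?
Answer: 7732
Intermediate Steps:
z(W, g) = -2
P = 0 (P = 422*((2 - 2)*0) = 422*(0*0) = 422*0 = 0)
M = 7732
M + P = 7732 + 0 = 7732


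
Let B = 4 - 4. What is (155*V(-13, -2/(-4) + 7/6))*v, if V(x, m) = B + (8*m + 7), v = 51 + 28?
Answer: 746945/3 ≈ 2.4898e+5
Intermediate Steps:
B = 0
v = 79
V(x, m) = 7 + 8*m (V(x, m) = 0 + (8*m + 7) = 0 + (7 + 8*m) = 7 + 8*m)
(155*V(-13, -2/(-4) + 7/6))*v = (155*(7 + 8*(-2/(-4) + 7/6)))*79 = (155*(7 + 8*(-2*(-1/4) + 7*(1/6))))*79 = (155*(7 + 8*(1/2 + 7/6)))*79 = (155*(7 + 8*(5/3)))*79 = (155*(7 + 40/3))*79 = (155*(61/3))*79 = (9455/3)*79 = 746945/3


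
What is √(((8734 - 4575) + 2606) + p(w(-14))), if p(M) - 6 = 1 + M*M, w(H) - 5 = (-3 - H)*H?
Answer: √28973 ≈ 170.21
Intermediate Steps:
w(H) = 5 + H*(-3 - H) (w(H) = 5 + (-3 - H)*H = 5 + H*(-3 - H))
p(M) = 7 + M² (p(M) = 6 + (1 + M*M) = 6 + (1 + M²) = 7 + M²)
√(((8734 - 4575) + 2606) + p(w(-14))) = √(((8734 - 4575) + 2606) + (7 + (5 - 1*(-14)² - 3*(-14))²)) = √((4159 + 2606) + (7 + (5 - 1*196 + 42)²)) = √(6765 + (7 + (5 - 196 + 42)²)) = √(6765 + (7 + (-149)²)) = √(6765 + (7 + 22201)) = √(6765 + 22208) = √28973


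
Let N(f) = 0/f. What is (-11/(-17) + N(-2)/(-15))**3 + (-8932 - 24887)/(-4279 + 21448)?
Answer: -47766936/28117099 ≈ -1.6989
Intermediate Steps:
N(f) = 0
(-11/(-17) + N(-2)/(-15))**3 + (-8932 - 24887)/(-4279 + 21448) = (-11/(-17) + 0/(-15))**3 + (-8932 - 24887)/(-4279 + 21448) = (-11*(-1/17) + 0*(-1/15))**3 - 33819/17169 = (11/17 + 0)**3 - 33819*1/17169 = (11/17)**3 - 11273/5723 = 1331/4913 - 11273/5723 = -47766936/28117099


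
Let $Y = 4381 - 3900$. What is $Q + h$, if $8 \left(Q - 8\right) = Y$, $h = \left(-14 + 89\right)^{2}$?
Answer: $\frac{45545}{8} \approx 5693.1$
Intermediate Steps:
$h = 5625$ ($h = 75^{2} = 5625$)
$Y = 481$ ($Y = 4381 - 3900 = 481$)
$Q = \frac{545}{8}$ ($Q = 8 + \frac{1}{8} \cdot 481 = 8 + \frac{481}{8} = \frac{545}{8} \approx 68.125$)
$Q + h = \frac{545}{8} + 5625 = \frac{45545}{8}$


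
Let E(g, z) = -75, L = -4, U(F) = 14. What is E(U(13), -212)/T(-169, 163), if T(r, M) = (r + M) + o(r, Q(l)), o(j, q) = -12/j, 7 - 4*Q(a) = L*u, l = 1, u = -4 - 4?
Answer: 4225/334 ≈ 12.650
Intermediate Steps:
u = -8
Q(a) = -25/4 (Q(a) = 7/4 - (-1)*(-8) = 7/4 - ¼*32 = 7/4 - 8 = -25/4)
T(r, M) = M + r - 12/r (T(r, M) = (r + M) - 12/r = (M + r) - 12/r = M + r - 12/r)
E(U(13), -212)/T(-169, 163) = -75/(163 - 169 - 12/(-169)) = -75/(163 - 169 - 12*(-1/169)) = -75/(163 - 169 + 12/169) = -75/(-1002/169) = -75*(-169/1002) = 4225/334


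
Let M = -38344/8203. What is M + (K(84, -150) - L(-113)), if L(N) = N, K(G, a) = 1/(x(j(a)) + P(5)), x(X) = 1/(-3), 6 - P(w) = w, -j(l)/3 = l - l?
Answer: 1801799/16406 ≈ 109.83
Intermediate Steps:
j(l) = 0 (j(l) = -3*(l - l) = -3*0 = 0)
P(w) = 6 - w
x(X) = -⅓
K(G, a) = 3/2 (K(G, a) = 1/(-⅓ + (6 - 1*5)) = 1/(-⅓ + (6 - 5)) = 1/(-⅓ + 1) = 1/(⅔) = 3/2)
M = -38344/8203 (M = -38344*1/8203 = -38344/8203 ≈ -4.6744)
M + (K(84, -150) - L(-113)) = -38344/8203 + (3/2 - 1*(-113)) = -38344/8203 + (3/2 + 113) = -38344/8203 + 229/2 = 1801799/16406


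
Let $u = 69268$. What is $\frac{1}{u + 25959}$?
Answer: $\frac{1}{95227} \approx 1.0501 \cdot 10^{-5}$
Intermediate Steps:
$\frac{1}{u + 25959} = \frac{1}{69268 + 25959} = \frac{1}{95227}$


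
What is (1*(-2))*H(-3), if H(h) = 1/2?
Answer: -1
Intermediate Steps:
H(h) = ½
(1*(-2))*H(-3) = (1*(-2))*(½) = -2*½ = -1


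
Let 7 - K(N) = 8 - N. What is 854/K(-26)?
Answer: -854/27 ≈ -31.630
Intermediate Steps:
K(N) = -1 + N (K(N) = 7 - (8 - N) = 7 + (-8 + N) = -1 + N)
854/K(-26) = 854/(-1 - 26) = 854/(-27) = 854*(-1/27) = -854/27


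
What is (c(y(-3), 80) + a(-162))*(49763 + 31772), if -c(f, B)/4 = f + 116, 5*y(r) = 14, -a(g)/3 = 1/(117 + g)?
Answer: -116219989/3 ≈ -3.8740e+7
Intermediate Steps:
a(g) = -3/(117 + g)
y(r) = 14/5 (y(r) = (⅕)*14 = 14/5)
c(f, B) = -464 - 4*f (c(f, B) = -4*(f + 116) = -4*(116 + f) = -464 - 4*f)
(c(y(-3), 80) + a(-162))*(49763 + 31772) = ((-464 - 4*14/5) - 3/(117 - 162))*(49763 + 31772) = ((-464 - 56/5) - 3/(-45))*81535 = (-2376/5 - 3*(-1/45))*81535 = (-2376/5 + 1/15)*81535 = -7127/15*81535 = -116219989/3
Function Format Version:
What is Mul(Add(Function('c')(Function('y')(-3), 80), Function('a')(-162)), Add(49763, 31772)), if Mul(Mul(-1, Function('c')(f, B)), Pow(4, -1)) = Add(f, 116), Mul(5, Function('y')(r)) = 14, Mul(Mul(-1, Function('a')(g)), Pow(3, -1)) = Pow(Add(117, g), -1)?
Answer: Rational(-116219989, 3) ≈ -3.8740e+7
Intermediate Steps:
Function('a')(g) = Mul(-3, Pow(Add(117, g), -1))
Function('y')(r) = Rational(14, 5) (Function('y')(r) = Mul(Rational(1, 5), 14) = Rational(14, 5))
Function('c')(f, B) = Add(-464, Mul(-4, f)) (Function('c')(f, B) = Mul(-4, Add(f, 116)) = Mul(-4, Add(116, f)) = Add(-464, Mul(-4, f)))
Mul(Add(Function('c')(Function('y')(-3), 80), Function('a')(-162)), Add(49763, 31772)) = Mul(Add(Add(-464, Mul(-4, Rational(14, 5))), Mul(-3, Pow(Add(117, -162), -1))), Add(49763, 31772)) = Mul(Add(Add(-464, Rational(-56, 5)), Mul(-3, Pow(-45, -1))), 81535) = Mul(Add(Rational(-2376, 5), Mul(-3, Rational(-1, 45))), 81535) = Mul(Add(Rational(-2376, 5), Rational(1, 15)), 81535) = Mul(Rational(-7127, 15), 81535) = Rational(-116219989, 3)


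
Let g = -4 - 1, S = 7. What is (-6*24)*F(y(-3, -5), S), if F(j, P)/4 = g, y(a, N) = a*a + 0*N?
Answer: 2880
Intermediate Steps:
y(a, N) = a² (y(a, N) = a² + 0 = a²)
g = -5
F(j, P) = -20 (F(j, P) = 4*(-5) = -20)
(-6*24)*F(y(-3, -5), S) = -6*24*(-20) = -144*(-20) = 2880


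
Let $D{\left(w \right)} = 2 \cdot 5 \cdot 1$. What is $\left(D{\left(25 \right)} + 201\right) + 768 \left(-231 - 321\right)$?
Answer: $-423725$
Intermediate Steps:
$D{\left(w \right)} = 10$ ($D{\left(w \right)} = 10 \cdot 1 = 10$)
$\left(D{\left(25 \right)} + 201\right) + 768 \left(-231 - 321\right) = \left(10 + 201\right) + 768 \left(-231 - 321\right) = 211 + 768 \left(-552\right) = 211 - 423936 = -423725$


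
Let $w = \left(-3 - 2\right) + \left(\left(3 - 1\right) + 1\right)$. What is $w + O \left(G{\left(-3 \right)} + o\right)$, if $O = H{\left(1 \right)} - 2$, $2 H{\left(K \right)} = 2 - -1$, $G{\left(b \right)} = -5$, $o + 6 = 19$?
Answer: $-6$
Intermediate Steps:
$o = 13$ ($o = -6 + 19 = 13$)
$H{\left(K \right)} = \frac{3}{2}$ ($H{\left(K \right)} = \frac{2 - -1}{2} = \frac{2 + 1}{2} = \frac{1}{2} \cdot 3 = \frac{3}{2}$)
$O = - \frac{1}{2}$ ($O = \frac{3}{2} - 2 = - \frac{1}{2} \approx -0.5$)
$w = -2$ ($w = -5 + \left(2 + 1\right) = -5 + 3 = -2$)
$w + O \left(G{\left(-3 \right)} + o\right) = -2 - \frac{-5 + 13}{2} = -2 - 4 = -6$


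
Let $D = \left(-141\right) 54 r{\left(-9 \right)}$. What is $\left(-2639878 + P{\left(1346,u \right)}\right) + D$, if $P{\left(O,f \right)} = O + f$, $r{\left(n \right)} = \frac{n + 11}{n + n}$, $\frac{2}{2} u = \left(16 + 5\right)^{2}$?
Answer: $-2637245$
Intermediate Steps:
$u = 441$ ($u = \left(16 + 5\right)^{2} = 21^{2} = 441$)
$r{\left(n \right)} = \frac{11 + n}{2 n}$
$D = 846$ ($D = \left(-141\right) 54 \frac{11 - 9}{2 \left(-9\right)} = - 7614 \cdot \frac{1}{2} \left(- \frac{1}{9}\right) 2 = \left(-7614\right) \left(- \frac{1}{9}\right) = 846$)
$\left(-2639878 + P{\left(1346,u \right)}\right) + D = \left(-2639878 + \left(1346 + 441\right)\right) + 846 = \left(-2639878 + 1787\right) + 846 = -2638091 + 846 = -2637245$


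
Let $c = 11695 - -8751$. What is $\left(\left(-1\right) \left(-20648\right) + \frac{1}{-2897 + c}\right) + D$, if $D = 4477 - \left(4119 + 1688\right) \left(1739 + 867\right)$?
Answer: $- \frac{265128835432}{17549} \approx -1.5108 \cdot 10^{7}$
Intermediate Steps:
$c = 20446$ ($c = 11695 + 8751 = 20446$)
$D = -15128565$ ($D = 4477 - 5807 \cdot 2606 = 4477 - 15133042 = -15128565$)
$\left(\left(-1\right) \left(-20648\right) + \frac{1}{-2897 + c}\right) + D = \left(\left(-1\right) \left(-20648\right) + \frac{1}{-2897 + 20446}\right) - 15128565 = \left(20648 + \frac{1}{17549}\right) - 15128565 = \frac{362351753}{17549} - 15128565 = - \frac{265128835432}{17549}$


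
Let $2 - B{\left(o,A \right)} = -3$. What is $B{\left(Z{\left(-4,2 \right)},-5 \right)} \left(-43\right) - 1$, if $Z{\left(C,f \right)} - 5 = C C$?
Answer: $-216$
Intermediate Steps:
$Z{\left(C,f \right)} = 5 + C^{2}$ ($Z{\left(C,f \right)} = 5 + C C = 5 + C^{2}$)
$B{\left(o,A \right)} = 5$ ($B{\left(o,A \right)} = 2 - -3 = 2 + 3 = 5$)
$B{\left(Z{\left(-4,2 \right)},-5 \right)} \left(-43\right) - 1 = 5 \left(-43\right) - 1 = -215 - 1 = -216$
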